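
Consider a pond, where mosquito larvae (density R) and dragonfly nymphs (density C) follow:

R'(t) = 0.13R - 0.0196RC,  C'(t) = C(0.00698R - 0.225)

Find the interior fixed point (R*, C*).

Set dC/dt = 0 with C > 0: 0.00698R - 0.225 = 0, so R* = 0.225/0.00698 = 32.2.
Set dR/dt = 0 with R > 0: 0.13 - 0.0196C = 0, so C* = 0.13/0.0196 = 6.63.

R* ≈ 32.2, C* ≈ 6.63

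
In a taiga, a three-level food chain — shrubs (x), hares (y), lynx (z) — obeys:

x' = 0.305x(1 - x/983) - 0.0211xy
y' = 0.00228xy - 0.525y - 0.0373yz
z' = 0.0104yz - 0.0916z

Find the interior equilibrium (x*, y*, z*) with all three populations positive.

x* ≈ 384, y* ≈ 8.81, z* ≈ 9.4

From dz/dt = 0: 0.0104y* = 0.0916, so y* = 8.81.
From dx/dt = 0: 0.305(1 - x*/983) = 0.0211·8.81, giving x* = 983·(1 - 0.609) = 384.
From dy/dt = 0: 0.00228·384 - 0.525 = 0.0373z*, so z* = 0.351/0.0373 = 9.4.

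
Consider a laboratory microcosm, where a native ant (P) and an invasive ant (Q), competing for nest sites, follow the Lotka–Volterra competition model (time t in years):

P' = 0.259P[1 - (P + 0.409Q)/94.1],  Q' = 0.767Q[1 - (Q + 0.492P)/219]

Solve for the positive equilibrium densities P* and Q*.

Setting both brackets to zero gives the nullclines P + 0.409Q = 94.1 and 0.492P + Q = 219.
Substituting Q = 219 - 0.492P into the first: P(1 - 0.409·0.492) = 94.1 - 0.409·219.
So P* = 4.53/0.799 = 5.67, and then Q* = 219 - 0.492·5.67 = 216.

P* ≈ 5.67, Q* ≈ 216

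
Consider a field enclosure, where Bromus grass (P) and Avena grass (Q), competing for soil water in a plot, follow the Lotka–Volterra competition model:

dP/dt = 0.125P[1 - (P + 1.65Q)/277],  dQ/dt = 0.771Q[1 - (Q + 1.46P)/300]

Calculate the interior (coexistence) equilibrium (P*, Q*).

P* ≈ 155, Q* ≈ 74.1

Setting both brackets to zero gives the nullclines P + 1.65Q = 277 and 1.46P + Q = 300.
Substituting Q = 300 - 1.46P into the first: P(1 - 1.65·1.46) = 277 - 1.65·300.
So P* = -218/-1.41 = 155, and then Q* = 300 - 1.46·155 = 74.1.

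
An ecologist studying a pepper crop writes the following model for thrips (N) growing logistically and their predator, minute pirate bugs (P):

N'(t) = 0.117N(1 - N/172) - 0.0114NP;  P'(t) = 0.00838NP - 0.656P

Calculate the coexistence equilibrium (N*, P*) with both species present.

From dP/dt = 0 with P > 0: 0.00838N* = 0.656, so N* = 78.3.
Substitute into dN/dt = 0: 0.117(1 - 78.3/172) = 0.0114P*.
The bracket is 0.545, giving P* = 0.0638/0.0114 = 5.59.

N* ≈ 78.3, P* ≈ 5.59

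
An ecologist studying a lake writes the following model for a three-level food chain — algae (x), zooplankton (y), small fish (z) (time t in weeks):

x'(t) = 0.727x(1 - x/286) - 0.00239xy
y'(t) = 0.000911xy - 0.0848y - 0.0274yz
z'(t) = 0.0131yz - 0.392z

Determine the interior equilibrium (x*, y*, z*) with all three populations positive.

x* ≈ 258, y* ≈ 29.9, z* ≈ 5.48

From dz/dt = 0: 0.0131y* = 0.392, so y* = 29.9.
From dx/dt = 0: 0.727(1 - x*/286) = 0.00239·29.9, giving x* = 286·(1 - 0.0984) = 258.
From dy/dt = 0: 0.000911·258 - 0.0848 = 0.0274z*, so z* = 0.15/0.0274 = 5.48.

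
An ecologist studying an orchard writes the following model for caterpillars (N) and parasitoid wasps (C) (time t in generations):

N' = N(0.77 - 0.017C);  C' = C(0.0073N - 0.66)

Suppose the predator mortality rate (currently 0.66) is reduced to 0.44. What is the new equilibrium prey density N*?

At the interior fixed point, setting dC/dt = 0 with C > 0 fixes N* = (predator death rate)/(NC coefficient) — independent of the other coefficients.
With the change, N* = 0.44/0.0073 = 60.3; it falls from 90.4.

N* ≈ 60.3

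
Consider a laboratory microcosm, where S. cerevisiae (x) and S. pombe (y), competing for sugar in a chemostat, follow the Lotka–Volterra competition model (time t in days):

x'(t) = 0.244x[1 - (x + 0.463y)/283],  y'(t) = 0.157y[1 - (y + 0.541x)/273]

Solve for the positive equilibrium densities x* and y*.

Setting both brackets to zero gives the nullclines x + 0.463y = 283 and 0.541x + y = 273.
Substituting y = 273 - 0.541x into the first: x(1 - 0.463·0.541) = 283 - 0.463·273.
So x* = 157/0.75 = 209, and then y* = 273 - 0.541·209 = 160.

x* ≈ 209, y* ≈ 160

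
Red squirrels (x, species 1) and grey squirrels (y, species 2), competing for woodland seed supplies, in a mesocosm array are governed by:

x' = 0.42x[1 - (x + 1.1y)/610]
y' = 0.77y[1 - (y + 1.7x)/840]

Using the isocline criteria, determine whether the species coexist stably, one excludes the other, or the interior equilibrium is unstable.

Compare the nullcline intercepts: K1/α12 = 610/1.1 = 555 < K2 = 840; K2/α21 = 840/1.7 = 494 < K1 = 610.
Since both are reversed, neither can invade when rare; the interior point is a saddle.

unstable coexistence (outcome depends on initial conditions)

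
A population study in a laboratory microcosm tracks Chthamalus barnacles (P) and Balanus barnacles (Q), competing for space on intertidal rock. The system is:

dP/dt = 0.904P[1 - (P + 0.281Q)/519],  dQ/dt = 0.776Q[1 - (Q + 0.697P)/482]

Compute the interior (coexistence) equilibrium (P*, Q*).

Setting both brackets to zero gives the nullclines P + 0.281Q = 519 and 0.697P + Q = 482.
Substituting Q = 482 - 0.697P into the first: P(1 - 0.281·0.697) = 519 - 0.281·482.
So P* = 384/0.804 = 477, and then Q* = 482 - 0.697·477 = 150.

P* ≈ 477, Q* ≈ 150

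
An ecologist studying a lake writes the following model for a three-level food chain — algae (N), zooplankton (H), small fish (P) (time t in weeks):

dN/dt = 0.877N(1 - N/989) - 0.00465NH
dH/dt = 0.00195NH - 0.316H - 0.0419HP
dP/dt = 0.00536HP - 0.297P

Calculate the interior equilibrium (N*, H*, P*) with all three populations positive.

From dP/dt = 0: 0.00536H* = 0.297, so H* = 55.4.
From dN/dt = 0: 0.877(1 - N*/989) = 0.00465·55.4, giving N* = 989·(1 - 0.294) = 698.
From dH/dt = 0: 0.00195·698 - 0.316 = 0.0419P*, so P* = 1.05/0.0419 = 25.

N* ≈ 698, H* ≈ 55.4, P* ≈ 25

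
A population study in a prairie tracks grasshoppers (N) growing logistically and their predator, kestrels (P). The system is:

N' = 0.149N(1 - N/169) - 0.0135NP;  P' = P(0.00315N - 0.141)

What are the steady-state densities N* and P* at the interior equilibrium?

From dP/dt = 0 with P > 0: 0.00315N* = 0.141, so N* = 44.8.
Substitute into dN/dt = 0: 0.149(1 - 44.8/169) = 0.0135P*.
The bracket is 0.735, giving P* = 0.11/0.0135 = 8.11.

N* ≈ 44.8, P* ≈ 8.11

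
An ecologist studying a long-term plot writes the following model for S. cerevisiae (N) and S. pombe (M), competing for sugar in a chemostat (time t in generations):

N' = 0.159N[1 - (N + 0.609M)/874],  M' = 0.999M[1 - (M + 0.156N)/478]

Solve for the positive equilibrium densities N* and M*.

Setting both brackets to zero gives the nullclines N + 0.609M = 874 and 0.156N + M = 478.
Substituting M = 478 - 0.156N into the first: N(1 - 0.609·0.156) = 874 - 0.609·478.
So N* = 583/0.905 = 644, and then M* = 478 - 0.156·644 = 378.

N* ≈ 644, M* ≈ 378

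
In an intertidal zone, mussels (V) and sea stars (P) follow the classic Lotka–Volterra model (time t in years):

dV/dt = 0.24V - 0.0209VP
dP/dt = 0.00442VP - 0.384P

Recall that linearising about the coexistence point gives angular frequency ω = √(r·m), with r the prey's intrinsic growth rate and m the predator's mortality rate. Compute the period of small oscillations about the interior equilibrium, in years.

T ≈ 20.7 years

Here r = 0.24 and m = 0.384, so r·m = 0.0922.
ω = √0.0922 = 0.304 per year, hence T = 2π/ω ≈ 20.7 years.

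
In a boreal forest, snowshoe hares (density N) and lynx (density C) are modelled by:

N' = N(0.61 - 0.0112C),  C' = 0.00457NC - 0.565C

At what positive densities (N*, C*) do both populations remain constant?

Set dC/dt = 0 with C > 0: 0.00457N - 0.565 = 0, so N* = 0.565/0.00457 = 124.
Set dN/dt = 0 with N > 0: 0.61 - 0.0112C = 0, so C* = 0.61/0.0112 = 54.5.

N* ≈ 124, C* ≈ 54.5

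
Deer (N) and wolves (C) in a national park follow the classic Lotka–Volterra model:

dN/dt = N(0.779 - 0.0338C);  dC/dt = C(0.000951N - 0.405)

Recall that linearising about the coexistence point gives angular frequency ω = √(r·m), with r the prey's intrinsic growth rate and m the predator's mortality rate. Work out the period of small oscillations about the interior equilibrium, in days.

T ≈ 11.2 days

Here r = 0.779 and m = 0.405, so r·m = 0.315.
ω = √0.315 = 0.562 per day, hence T = 2π/ω ≈ 11.2 days.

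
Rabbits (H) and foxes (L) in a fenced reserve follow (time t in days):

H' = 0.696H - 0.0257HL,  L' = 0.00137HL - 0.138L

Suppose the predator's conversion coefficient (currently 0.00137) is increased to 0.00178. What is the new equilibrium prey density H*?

At the interior fixed point, setting dL/dt = 0 with L > 0 fixes H* = (predator death rate)/(HL coefficient) — independent of the other coefficients.
With the change, H* = 0.138/0.00178 = 77.5; it falls from 101.

H* ≈ 77.5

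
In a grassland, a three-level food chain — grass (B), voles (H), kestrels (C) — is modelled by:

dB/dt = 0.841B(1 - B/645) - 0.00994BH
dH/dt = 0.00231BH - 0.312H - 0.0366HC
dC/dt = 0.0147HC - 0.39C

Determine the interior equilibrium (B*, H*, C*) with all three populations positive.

B* ≈ 443, H* ≈ 26.5, C* ≈ 19.4

From dC/dt = 0: 0.0147H* = 0.39, so H* = 26.5.
From dB/dt = 0: 0.841(1 - B*/645) = 0.00994·26.5, giving B* = 645·(1 - 0.314) = 443.
From dH/dt = 0: 0.00231·443 - 0.312 = 0.0366C*, so C* = 0.711/0.0366 = 19.4.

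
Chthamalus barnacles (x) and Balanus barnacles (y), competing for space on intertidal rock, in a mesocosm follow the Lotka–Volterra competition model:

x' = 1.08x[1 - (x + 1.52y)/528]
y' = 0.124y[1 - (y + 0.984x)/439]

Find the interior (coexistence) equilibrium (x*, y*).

x* ≈ 281, y* ≈ 163

Setting both brackets to zero gives the nullclines x + 1.52y = 528 and 0.984x + y = 439.
Substituting y = 439 - 0.984x into the first: x(1 - 1.52·0.984) = 528 - 1.52·439.
So x* = -139/-0.496 = 281, and then y* = 439 - 0.984·281 = 163.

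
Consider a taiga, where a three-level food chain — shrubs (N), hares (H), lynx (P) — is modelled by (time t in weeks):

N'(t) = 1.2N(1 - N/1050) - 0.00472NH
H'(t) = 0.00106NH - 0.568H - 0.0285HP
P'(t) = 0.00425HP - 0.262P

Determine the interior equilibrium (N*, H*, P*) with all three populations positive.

N* ≈ 795, H* ≈ 61.6, P* ≈ 9.65

From dP/dt = 0: 0.00425H* = 0.262, so H* = 61.6.
From dN/dt = 0: 1.2(1 - N*/1050) = 0.00472·61.6, giving N* = 1050·(1 - 0.242) = 795.
From dH/dt = 0: 0.00106·795 - 0.568 = 0.0285P*, so P* = 0.275/0.0285 = 9.65.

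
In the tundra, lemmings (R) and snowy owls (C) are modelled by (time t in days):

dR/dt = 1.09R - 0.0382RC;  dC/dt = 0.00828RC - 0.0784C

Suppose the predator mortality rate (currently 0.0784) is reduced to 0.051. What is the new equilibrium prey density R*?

R* ≈ 6.16

At the interior fixed point, setting dC/dt = 0 with C > 0 fixes R* = (predator death rate)/(RC coefficient) — independent of the other coefficients.
With the change, R* = 0.051/0.00828 = 6.16; it falls from 9.47.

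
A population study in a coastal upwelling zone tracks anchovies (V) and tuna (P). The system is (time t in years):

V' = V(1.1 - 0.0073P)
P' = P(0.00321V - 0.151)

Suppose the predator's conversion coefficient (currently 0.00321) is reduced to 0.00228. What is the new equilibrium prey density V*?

V* ≈ 66.2

At the interior fixed point, setting dP/dt = 0 with P > 0 fixes V* = (predator death rate)/(VP coefficient) — independent of the other coefficients.
With the change, V* = 0.151/0.00228 = 66.2; it rises from 47.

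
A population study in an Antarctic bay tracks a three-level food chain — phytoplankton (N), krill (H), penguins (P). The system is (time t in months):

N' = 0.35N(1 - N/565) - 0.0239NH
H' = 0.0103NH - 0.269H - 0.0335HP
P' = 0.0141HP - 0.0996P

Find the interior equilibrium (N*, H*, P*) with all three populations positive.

From dP/dt = 0: 0.0141H* = 0.0996, so H* = 7.06.
From dN/dt = 0: 0.35(1 - N*/565) = 0.0239·7.06, giving N* = 565·(1 - 0.482) = 292.
From dH/dt = 0: 0.0103·292 - 0.269 = 0.0335P*, so P* = 2.74/0.0335 = 81.9.

N* ≈ 292, H* ≈ 7.06, P* ≈ 81.9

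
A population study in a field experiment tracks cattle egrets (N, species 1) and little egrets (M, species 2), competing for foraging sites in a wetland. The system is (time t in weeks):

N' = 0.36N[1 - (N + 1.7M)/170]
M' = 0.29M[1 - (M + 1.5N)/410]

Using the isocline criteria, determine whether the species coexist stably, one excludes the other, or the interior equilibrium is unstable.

species 2 excludes species 1

Compare the nullcline intercepts: K1/α12 = 170/1.7 = 100 < K2 = 410; K2/α21 = 410/1.5 = 273 > K1 = 170.
Since the inequalities point opposite ways, species 2 can invade but species 1 cannot.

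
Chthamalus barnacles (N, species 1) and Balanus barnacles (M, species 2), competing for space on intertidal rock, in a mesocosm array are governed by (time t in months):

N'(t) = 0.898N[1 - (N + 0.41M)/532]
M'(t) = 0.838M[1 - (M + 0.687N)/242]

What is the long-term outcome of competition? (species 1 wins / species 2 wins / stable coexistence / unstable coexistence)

Compare the nullcline intercepts: K1/α12 = 532/0.41 = 1300 > K2 = 242; K2/α21 = 242/0.687 = 352 < K1 = 532.
Since the inequalities point opposite ways, species 1 can invade but species 2 cannot.

species 1 excludes species 2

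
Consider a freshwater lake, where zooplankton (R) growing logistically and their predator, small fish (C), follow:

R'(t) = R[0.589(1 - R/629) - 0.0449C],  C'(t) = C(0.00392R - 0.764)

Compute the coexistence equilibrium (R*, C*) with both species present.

From dC/dt = 0 with C > 0: 0.00392R* = 0.764, so R* = 195.
Substitute into dR/dt = 0: 0.589(1 - 195/629) = 0.0449C*.
The bracket is 0.69, giving C* = 0.406/0.0449 = 9.05.

R* ≈ 195, C* ≈ 9.05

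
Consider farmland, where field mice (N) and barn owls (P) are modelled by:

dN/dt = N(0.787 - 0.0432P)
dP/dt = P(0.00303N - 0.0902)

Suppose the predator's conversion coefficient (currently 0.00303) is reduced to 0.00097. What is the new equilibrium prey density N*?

At the interior fixed point, setting dP/dt = 0 with P > 0 fixes N* = (predator death rate)/(NP coefficient) — independent of the other coefficients.
With the change, N* = 0.0902/0.00097 = 93; it rises from 29.8.

N* ≈ 93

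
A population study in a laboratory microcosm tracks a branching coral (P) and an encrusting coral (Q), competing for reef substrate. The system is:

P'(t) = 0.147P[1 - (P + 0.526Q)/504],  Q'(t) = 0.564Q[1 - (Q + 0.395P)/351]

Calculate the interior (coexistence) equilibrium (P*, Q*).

P* ≈ 403, Q* ≈ 192

Setting both brackets to zero gives the nullclines P + 0.526Q = 504 and 0.395P + Q = 351.
Substituting Q = 351 - 0.395P into the first: P(1 - 0.526·0.395) = 504 - 0.526·351.
So P* = 319/0.792 = 403, and then Q* = 351 - 0.395·403 = 192.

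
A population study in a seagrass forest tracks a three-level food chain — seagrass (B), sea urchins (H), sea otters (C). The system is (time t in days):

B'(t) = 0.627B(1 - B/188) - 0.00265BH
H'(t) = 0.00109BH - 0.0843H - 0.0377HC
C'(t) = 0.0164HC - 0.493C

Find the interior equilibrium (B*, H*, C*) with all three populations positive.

B* ≈ 164, H* ≈ 30.1, C* ≈ 2.51

From dC/dt = 0: 0.0164H* = 0.493, so H* = 30.1.
From dB/dt = 0: 0.627(1 - B*/188) = 0.00265·30.1, giving B* = 188·(1 - 0.127) = 164.
From dH/dt = 0: 0.00109·164 - 0.0843 = 0.0377C*, so C* = 0.0946/0.0377 = 2.51.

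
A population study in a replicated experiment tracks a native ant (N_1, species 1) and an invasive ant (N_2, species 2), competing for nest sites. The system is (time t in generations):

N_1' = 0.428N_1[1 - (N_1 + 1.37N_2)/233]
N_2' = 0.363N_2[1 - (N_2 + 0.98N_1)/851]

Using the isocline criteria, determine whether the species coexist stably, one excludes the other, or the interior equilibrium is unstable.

Compare the nullcline intercepts: K1/α12 = 233/1.37 = 170 < K2 = 851; K2/α21 = 851/0.98 = 868 > K1 = 233.
Since the inequalities point opposite ways, species 2 can invade but species 1 cannot.

species 2 excludes species 1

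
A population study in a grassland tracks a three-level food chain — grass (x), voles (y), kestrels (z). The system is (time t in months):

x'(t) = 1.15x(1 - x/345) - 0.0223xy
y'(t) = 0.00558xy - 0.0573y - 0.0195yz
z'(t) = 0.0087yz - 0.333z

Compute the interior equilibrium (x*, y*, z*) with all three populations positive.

x* ≈ 88.9, y* ≈ 38.3, z* ≈ 22.5

From dz/dt = 0: 0.0087y* = 0.333, so y* = 38.3.
From dx/dt = 0: 1.15(1 - x*/345) = 0.0223·38.3, giving x* = 345·(1 - 0.742) = 88.9.
From dy/dt = 0: 0.00558·88.9 - 0.0573 = 0.0195z*, so z* = 0.439/0.0195 = 22.5.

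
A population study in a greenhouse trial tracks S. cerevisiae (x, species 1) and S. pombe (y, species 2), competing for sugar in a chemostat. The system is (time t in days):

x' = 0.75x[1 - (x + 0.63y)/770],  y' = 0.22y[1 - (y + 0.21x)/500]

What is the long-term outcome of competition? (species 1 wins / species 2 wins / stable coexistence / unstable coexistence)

Compare the nullcline intercepts: K1/α12 = 770/0.63 = 1220 > K2 = 500; K2/α21 = 500/0.21 = 2380 > K1 = 770.
Since both inequalities hold, each species can invade when rare, so the interior equilibrium is stable.

stable coexistence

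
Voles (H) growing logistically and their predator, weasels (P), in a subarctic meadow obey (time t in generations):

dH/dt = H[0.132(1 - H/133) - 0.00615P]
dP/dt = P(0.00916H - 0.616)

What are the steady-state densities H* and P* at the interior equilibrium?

H* ≈ 67.2, P* ≈ 10.6

From dP/dt = 0 with P > 0: 0.00916H* = 0.616, so H* = 67.2.
Substitute into dH/dt = 0: 0.132(1 - 67.2/133) = 0.00615P*.
The bracket is 0.494, giving P* = 0.0653/0.00615 = 10.6.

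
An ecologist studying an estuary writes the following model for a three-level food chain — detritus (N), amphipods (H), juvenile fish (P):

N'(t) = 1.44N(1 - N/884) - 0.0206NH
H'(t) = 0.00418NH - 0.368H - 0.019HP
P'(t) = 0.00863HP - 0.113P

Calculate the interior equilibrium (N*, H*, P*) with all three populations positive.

N* ≈ 718, H* ≈ 13.1, P* ≈ 139

From dP/dt = 0: 0.00863H* = 0.113, so H* = 13.1.
From dN/dt = 0: 1.44(1 - N*/884) = 0.0206·13.1, giving N* = 884·(1 - 0.187) = 718.
From dH/dt = 0: 0.00418·718 - 0.368 = 0.019P*, so P* = 2.63/0.019 = 139.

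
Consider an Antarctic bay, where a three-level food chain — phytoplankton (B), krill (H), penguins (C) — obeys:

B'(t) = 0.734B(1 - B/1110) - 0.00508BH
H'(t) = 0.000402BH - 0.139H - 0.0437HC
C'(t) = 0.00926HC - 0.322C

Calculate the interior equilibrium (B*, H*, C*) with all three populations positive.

B* ≈ 843, H* ≈ 34.8, C* ≈ 4.57

From dC/dt = 0: 0.00926H* = 0.322, so H* = 34.8.
From dB/dt = 0: 0.734(1 - B*/1110) = 0.00508·34.8, giving B* = 1110·(1 - 0.241) = 843.
From dH/dt = 0: 0.000402·843 - 0.139 = 0.0437C*, so C* = 0.2/0.0437 = 4.57.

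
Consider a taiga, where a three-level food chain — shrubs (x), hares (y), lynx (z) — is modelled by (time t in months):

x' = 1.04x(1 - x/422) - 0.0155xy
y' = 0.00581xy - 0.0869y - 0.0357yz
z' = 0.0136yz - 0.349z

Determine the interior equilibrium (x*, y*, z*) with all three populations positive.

From dz/dt = 0: 0.0136y* = 0.349, so y* = 25.7.
From dx/dt = 0: 1.04(1 - x*/422) = 0.0155·25.7, giving x* = 422·(1 - 0.382) = 261.
From dy/dt = 0: 0.00581·261 - 0.0869 = 0.0357z*, so z* = 1.43/0.0357 = 40.

x* ≈ 261, y* ≈ 25.7, z* ≈ 40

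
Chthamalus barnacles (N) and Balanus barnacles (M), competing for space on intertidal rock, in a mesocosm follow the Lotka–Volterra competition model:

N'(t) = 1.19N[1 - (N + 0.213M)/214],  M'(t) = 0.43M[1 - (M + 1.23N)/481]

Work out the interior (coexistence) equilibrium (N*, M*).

Setting both brackets to zero gives the nullclines N + 0.213M = 214 and 1.23N + M = 481.
Substituting M = 481 - 1.23N into the first: N(1 - 0.213·1.23) = 214 - 0.213·481.
So N* = 112/0.738 = 151, and then M* = 481 - 1.23·151 = 295.

N* ≈ 151, M* ≈ 295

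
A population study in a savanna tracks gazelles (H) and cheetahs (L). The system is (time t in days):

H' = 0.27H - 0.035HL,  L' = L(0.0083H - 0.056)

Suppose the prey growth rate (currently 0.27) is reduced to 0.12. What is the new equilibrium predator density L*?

L* ≈ 3.43

At the interior fixed point, setting dH/dt = 0 with H > 0 fixes L* = (prey growth rate)/(HL coefficient) — independent of the other coefficients.
With the change, L* = 0.12/0.035 = 3.43; it falls from 7.71.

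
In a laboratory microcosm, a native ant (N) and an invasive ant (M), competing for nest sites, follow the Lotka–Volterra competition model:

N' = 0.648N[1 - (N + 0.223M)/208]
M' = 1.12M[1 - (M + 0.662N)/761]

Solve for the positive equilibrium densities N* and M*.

N* ≈ 44.9, M* ≈ 731

Setting both brackets to zero gives the nullclines N + 0.223M = 208 and 0.662N + M = 761.
Substituting M = 761 - 0.662N into the first: N(1 - 0.223·0.662) = 208 - 0.223·761.
So N* = 38.3/0.852 = 44.9, and then M* = 761 - 0.662·44.9 = 731.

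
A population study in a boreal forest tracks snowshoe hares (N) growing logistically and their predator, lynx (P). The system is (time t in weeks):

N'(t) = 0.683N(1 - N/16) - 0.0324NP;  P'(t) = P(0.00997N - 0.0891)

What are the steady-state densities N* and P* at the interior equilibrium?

From dP/dt = 0 with P > 0: 0.00997N* = 0.0891, so N* = 8.94.
Substitute into dN/dt = 0: 0.683(1 - 8.94/16) = 0.0324P*.
The bracket is 0.441, giving P* = 0.302/0.0324 = 9.31.

N* ≈ 8.94, P* ≈ 9.31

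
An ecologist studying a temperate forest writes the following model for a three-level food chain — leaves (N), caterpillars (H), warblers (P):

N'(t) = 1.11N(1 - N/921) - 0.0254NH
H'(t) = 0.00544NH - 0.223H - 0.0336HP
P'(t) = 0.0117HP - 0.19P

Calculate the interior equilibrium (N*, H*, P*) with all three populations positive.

N* ≈ 579, H* ≈ 16.2, P* ≈ 87.1

From dP/dt = 0: 0.0117H* = 0.19, so H* = 16.2.
From dN/dt = 0: 1.11(1 - N*/921) = 0.0254·16.2, giving N* = 921·(1 - 0.372) = 579.
From dH/dt = 0: 0.00544·579 - 0.223 = 0.0336P*, so P* = 2.93/0.0336 = 87.1.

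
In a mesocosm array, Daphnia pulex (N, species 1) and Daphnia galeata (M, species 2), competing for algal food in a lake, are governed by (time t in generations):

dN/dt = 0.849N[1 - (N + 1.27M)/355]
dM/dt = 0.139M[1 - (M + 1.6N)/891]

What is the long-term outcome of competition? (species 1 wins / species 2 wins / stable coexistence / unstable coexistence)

Compare the nullcline intercepts: K1/α12 = 355/1.27 = 280 < K2 = 891; K2/α21 = 891/1.6 = 557 > K1 = 355.
Since the inequalities point opposite ways, species 2 can invade but species 1 cannot.

species 2 excludes species 1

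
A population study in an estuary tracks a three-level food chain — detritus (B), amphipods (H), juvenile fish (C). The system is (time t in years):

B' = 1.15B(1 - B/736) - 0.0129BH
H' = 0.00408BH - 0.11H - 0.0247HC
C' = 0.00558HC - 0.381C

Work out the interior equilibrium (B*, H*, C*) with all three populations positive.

B* ≈ 172, H* ≈ 68.3, C* ≈ 24

From dC/dt = 0: 0.00558H* = 0.381, so H* = 68.3.
From dB/dt = 0: 1.15(1 - B*/736) = 0.0129·68.3, giving B* = 736·(1 - 0.766) = 172.
From dH/dt = 0: 0.00408·172 - 0.11 = 0.0247C*, so C* = 0.593/0.0247 = 24.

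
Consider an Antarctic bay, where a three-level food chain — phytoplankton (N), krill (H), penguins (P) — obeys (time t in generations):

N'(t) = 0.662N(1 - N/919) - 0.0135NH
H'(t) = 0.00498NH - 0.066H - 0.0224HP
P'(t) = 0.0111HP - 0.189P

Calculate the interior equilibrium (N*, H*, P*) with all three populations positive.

From dP/dt = 0: 0.0111H* = 0.189, so H* = 17.
From dN/dt = 0: 0.662(1 - N*/919) = 0.0135·17, giving N* = 919·(1 - 0.347) = 600.
From dH/dt = 0: 0.00498·600 - 0.066 = 0.0224P*, so P* = 2.92/0.0224 = 130.

N* ≈ 600, H* ≈ 17, P* ≈ 130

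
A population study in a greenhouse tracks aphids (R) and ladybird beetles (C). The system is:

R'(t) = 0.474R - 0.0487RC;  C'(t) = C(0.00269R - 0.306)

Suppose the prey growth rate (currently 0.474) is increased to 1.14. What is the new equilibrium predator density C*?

C* ≈ 23.4

At the interior fixed point, setting dR/dt = 0 with R > 0 fixes C* = (prey growth rate)/(RC coefficient) — independent of the other coefficients.
With the change, C* = 1.14/0.0487 = 23.4; it rises from 9.73.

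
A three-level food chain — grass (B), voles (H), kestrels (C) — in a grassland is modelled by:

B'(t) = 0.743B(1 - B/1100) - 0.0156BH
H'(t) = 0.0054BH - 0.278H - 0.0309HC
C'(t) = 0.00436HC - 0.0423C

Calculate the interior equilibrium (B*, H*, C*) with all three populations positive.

From dC/dt = 0: 0.00436H* = 0.0423, so H* = 9.7.
From dB/dt = 0: 0.743(1 - B*/1100) = 0.0156·9.7, giving B* = 1100·(1 - 0.204) = 876.
From dH/dt = 0: 0.0054·876 - 0.278 = 0.0309C*, so C* = 4.45/0.0309 = 144.

B* ≈ 876, H* ≈ 9.7, C* ≈ 144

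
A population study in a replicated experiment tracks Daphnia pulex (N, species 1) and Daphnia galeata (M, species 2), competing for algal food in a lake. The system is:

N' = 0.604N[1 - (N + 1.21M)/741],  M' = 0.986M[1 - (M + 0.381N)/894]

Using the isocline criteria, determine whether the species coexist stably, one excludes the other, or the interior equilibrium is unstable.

species 2 excludes species 1

Compare the nullcline intercepts: K1/α12 = 741/1.21 = 612 < K2 = 894; K2/α21 = 894/0.381 = 2350 > K1 = 741.
Since the inequalities point opposite ways, species 2 can invade but species 1 cannot.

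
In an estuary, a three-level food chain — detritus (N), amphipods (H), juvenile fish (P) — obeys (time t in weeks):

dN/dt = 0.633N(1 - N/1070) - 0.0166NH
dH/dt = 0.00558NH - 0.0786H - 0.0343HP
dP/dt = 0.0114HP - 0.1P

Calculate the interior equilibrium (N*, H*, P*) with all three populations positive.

From dP/dt = 0: 0.0114H* = 0.1, so H* = 8.77.
From dN/dt = 0: 0.633(1 - N*/1070) = 0.0166·8.77, giving N* = 1070·(1 - 0.23) = 824.
From dH/dt = 0: 0.00558·824 - 0.0786 = 0.0343P*, so P* = 4.52/0.0343 = 132.

N* ≈ 824, H* ≈ 8.77, P* ≈ 132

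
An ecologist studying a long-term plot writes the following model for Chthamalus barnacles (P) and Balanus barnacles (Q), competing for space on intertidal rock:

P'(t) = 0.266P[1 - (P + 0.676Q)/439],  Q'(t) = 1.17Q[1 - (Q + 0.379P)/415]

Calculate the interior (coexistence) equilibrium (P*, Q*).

Setting both brackets to zero gives the nullclines P + 0.676Q = 439 and 0.379P + Q = 415.
Substituting Q = 415 - 0.379P into the first: P(1 - 0.676·0.379) = 439 - 0.676·415.
So P* = 158/0.744 = 213, and then Q* = 415 - 0.379·213 = 334.

P* ≈ 213, Q* ≈ 334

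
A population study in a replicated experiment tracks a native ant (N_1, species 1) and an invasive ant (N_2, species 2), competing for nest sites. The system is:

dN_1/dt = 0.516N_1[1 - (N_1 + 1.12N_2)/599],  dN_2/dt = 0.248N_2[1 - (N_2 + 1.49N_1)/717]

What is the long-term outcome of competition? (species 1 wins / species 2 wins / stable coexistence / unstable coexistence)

unstable coexistence (outcome depends on initial conditions)

Compare the nullcline intercepts: K1/α12 = 599/1.12 = 535 < K2 = 717; K2/α21 = 717/1.49 = 481 < K1 = 599.
Since both are reversed, neither can invade when rare; the interior point is a saddle.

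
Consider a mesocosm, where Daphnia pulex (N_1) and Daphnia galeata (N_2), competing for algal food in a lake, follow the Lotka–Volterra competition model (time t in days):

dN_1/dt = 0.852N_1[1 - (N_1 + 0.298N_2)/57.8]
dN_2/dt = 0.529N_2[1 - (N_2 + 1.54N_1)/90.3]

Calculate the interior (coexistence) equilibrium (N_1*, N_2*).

Setting both brackets to zero gives the nullclines N_1 + 0.298N_2 = 57.8 and 1.54N_1 + N_2 = 90.3.
Substituting N_2 = 90.3 - 1.54N_1 into the first: N_1(1 - 0.298·1.54) = 57.8 - 0.298·90.3.
So N_1* = 30.9/0.541 = 57.1, and then N_2* = 90.3 - 1.54·57.1 = 2.38.

N_1* ≈ 57.1, N_2* ≈ 2.38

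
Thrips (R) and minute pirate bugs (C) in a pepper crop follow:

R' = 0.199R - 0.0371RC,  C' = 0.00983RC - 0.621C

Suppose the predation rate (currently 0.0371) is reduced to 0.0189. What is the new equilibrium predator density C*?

C* ≈ 10.5

At the interior fixed point, setting dR/dt = 0 with R > 0 fixes C* = (prey growth rate)/(RC coefficient) — independent of the other coefficients.
With the change, C* = 0.199/0.0189 = 10.5; it rises from 5.36.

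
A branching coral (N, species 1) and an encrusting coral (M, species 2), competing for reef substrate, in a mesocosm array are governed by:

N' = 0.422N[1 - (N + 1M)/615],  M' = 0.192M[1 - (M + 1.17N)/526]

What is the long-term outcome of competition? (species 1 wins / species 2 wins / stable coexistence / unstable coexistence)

Compare the nullcline intercepts: K1/α12 = 615/1 = 615 > K2 = 526; K2/α21 = 526/1.17 = 450 < K1 = 615.
Since the inequalities point opposite ways, species 1 can invade but species 2 cannot.

species 1 excludes species 2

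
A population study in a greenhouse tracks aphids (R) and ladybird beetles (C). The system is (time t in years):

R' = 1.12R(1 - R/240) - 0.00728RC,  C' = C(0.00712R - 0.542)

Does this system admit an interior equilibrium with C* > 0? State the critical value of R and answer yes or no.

Threshold R = 76.1; K > 76.1, so yes, the predator persists.

The predator equation gives dC/dt > 0 only when R > 0.542/0.00712 = 76.1.
Without the predator, R → K = 240. Since 240 > 76.1, the predator can invade and persist.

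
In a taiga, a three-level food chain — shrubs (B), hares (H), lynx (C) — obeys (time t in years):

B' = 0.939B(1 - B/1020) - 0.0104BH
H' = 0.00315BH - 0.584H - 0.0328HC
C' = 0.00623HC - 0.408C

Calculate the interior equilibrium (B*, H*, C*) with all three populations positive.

From dC/dt = 0: 0.00623H* = 0.408, so H* = 65.5.
From dB/dt = 0: 0.939(1 - B*/1020) = 0.0104·65.5, giving B* = 1020·(1 - 0.725) = 280.
From dH/dt = 0: 0.00315·280 - 0.584 = 0.0328C*, so C* = 0.298/0.0328 = 9.1.

B* ≈ 280, H* ≈ 65.5, C* ≈ 9.1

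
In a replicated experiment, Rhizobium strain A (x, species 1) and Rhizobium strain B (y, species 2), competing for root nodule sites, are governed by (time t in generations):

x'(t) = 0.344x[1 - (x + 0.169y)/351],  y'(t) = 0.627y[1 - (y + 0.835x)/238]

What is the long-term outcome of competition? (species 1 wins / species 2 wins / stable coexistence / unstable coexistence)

species 1 excludes species 2

Compare the nullcline intercepts: K1/α12 = 351/0.169 = 2080 > K2 = 238; K2/α21 = 238/0.835 = 285 < K1 = 351.
Since the inequalities point opposite ways, species 1 can invade but species 2 cannot.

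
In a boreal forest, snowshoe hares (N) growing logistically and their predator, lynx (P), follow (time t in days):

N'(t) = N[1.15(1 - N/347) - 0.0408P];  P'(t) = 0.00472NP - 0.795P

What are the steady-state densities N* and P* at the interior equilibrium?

N* ≈ 168, P* ≈ 14.5

From dP/dt = 0 with P > 0: 0.00472N* = 0.795, so N* = 168.
Substitute into dN/dt = 0: 1.15(1 - 168/347) = 0.0408P*.
The bracket is 0.515, giving P* = 0.592/0.0408 = 14.5.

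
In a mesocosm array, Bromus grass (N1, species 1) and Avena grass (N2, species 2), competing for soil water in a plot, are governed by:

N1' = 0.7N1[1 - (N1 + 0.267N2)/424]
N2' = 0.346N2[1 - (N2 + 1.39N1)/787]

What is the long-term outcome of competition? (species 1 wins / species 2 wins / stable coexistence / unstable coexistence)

Compare the nullcline intercepts: K1/α12 = 424/0.267 = 1590 > K2 = 787; K2/α21 = 787/1.39 = 566 > K1 = 424.
Since both inequalities hold, each species can invade when rare, so the interior equilibrium is stable.

stable coexistence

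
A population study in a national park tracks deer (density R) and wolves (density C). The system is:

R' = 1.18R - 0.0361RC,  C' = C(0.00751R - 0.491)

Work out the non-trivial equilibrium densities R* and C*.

R* ≈ 65.4, C* ≈ 32.7

Set dC/dt = 0 with C > 0: 0.00751R - 0.491 = 0, so R* = 0.491/0.00751 = 65.4.
Set dR/dt = 0 with R > 0: 1.18 - 0.0361C = 0, so C* = 1.18/0.0361 = 32.7.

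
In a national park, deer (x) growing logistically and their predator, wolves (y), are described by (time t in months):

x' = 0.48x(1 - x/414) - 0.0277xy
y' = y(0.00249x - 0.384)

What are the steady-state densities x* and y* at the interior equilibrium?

x* ≈ 154, y* ≈ 10.9

From dy/dt = 0 with y > 0: 0.00249x* = 0.384, so x* = 154.
Substitute into dx/dt = 0: 0.48(1 - 154/414) = 0.0277y*.
The bracket is 0.627, giving y* = 0.301/0.0277 = 10.9.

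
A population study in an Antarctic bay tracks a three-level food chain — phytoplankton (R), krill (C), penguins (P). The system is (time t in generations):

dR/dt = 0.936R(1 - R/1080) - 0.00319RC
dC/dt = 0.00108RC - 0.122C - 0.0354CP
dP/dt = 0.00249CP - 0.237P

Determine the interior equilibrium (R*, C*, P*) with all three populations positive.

R* ≈ 730, C* ≈ 95.2, P* ≈ 18.8

From dP/dt = 0: 0.00249C* = 0.237, so C* = 95.2.
From dR/dt = 0: 0.936(1 - R*/1080) = 0.00319·95.2, giving R* = 1080·(1 - 0.324) = 730.
From dC/dt = 0: 0.00108·730 - 0.122 = 0.0354P*, so P* = 0.666/0.0354 = 18.8.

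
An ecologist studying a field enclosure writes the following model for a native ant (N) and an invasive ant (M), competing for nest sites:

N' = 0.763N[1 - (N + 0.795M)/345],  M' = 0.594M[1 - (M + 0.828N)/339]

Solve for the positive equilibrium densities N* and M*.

N* ≈ 221, M* ≈ 156

Setting both brackets to zero gives the nullclines N + 0.795M = 345 and 0.828N + M = 339.
Substituting M = 339 - 0.828N into the first: N(1 - 0.795·0.828) = 345 - 0.795·339.
So N* = 75.5/0.342 = 221, and then M* = 339 - 0.828·221 = 156.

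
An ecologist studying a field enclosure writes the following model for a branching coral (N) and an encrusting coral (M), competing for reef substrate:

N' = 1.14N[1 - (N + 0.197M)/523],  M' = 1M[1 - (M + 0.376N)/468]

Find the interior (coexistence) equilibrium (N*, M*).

N* ≈ 465, M* ≈ 293

Setting both brackets to zero gives the nullclines N + 0.197M = 523 and 0.376N + M = 468.
Substituting M = 468 - 0.376N into the first: N(1 - 0.197·0.376) = 523 - 0.197·468.
So N* = 431/0.926 = 465, and then M* = 468 - 0.376·465 = 293.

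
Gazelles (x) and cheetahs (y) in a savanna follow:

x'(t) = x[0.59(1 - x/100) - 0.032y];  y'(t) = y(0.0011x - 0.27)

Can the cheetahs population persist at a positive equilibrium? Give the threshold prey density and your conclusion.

The predator equation gives dy/dt > 0 only when x > 0.27/0.0011 = 245.
Without the predator, x → K = 100. Since 100 < 245, the predator cannot invade.

Threshold x = 245; K < 245, so no, the predator goes extinct.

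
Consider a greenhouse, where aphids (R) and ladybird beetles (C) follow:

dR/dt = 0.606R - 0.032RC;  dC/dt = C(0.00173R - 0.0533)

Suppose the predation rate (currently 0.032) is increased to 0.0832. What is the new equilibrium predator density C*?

At the interior fixed point, setting dR/dt = 0 with R > 0 fixes C* = (prey growth rate)/(RC coefficient) — independent of the other coefficients.
With the change, C* = 0.606/0.0832 = 7.28; it falls from 18.9.

C* ≈ 7.28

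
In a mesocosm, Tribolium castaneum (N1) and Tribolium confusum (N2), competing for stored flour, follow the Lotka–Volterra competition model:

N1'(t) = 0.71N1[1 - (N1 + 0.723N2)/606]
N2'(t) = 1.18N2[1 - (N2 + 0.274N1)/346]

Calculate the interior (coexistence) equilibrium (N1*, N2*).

Setting both brackets to zero gives the nullclines N1 + 0.723N2 = 606 and 0.274N1 + N2 = 346.
Substituting N2 = 346 - 0.274N1 into the first: N1(1 - 0.723·0.274) = 606 - 0.723·346.
So N1* = 356/0.802 = 444, and then N2* = 346 - 0.274·444 = 224.

N1* ≈ 444, N2* ≈ 224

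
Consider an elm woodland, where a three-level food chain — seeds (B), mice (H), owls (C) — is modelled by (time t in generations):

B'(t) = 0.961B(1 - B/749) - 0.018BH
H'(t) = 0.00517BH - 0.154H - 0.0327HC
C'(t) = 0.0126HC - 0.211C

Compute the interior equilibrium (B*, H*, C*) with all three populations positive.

From dC/dt = 0: 0.0126H* = 0.211, so H* = 16.7.
From dB/dt = 0: 0.961(1 - B*/749) = 0.018·16.7, giving B* = 749·(1 - 0.314) = 514.
From dH/dt = 0: 0.00517·514 - 0.154 = 0.0327C*, so C* = 2.5/0.0327 = 76.6.

B* ≈ 514, H* ≈ 16.7, C* ≈ 76.6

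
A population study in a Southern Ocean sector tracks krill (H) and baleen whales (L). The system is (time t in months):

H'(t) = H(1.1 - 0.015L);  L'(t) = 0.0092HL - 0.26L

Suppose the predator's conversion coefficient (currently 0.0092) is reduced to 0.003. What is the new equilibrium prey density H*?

H* ≈ 86.7

At the interior fixed point, setting dL/dt = 0 with L > 0 fixes H* = (predator death rate)/(HL coefficient) — independent of the other coefficients.
With the change, H* = 0.26/0.003 = 86.7; it rises from 28.3.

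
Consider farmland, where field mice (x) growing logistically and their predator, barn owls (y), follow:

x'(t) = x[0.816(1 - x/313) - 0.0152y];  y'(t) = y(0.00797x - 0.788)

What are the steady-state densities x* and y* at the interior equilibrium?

x* ≈ 98.9, y* ≈ 36.7

From dy/dt = 0 with y > 0: 0.00797x* = 0.788, so x* = 98.9.
Substitute into dx/dt = 0: 0.816(1 - 98.9/313) = 0.0152y*.
The bracket is 0.684, giving y* = 0.558/0.0152 = 36.7.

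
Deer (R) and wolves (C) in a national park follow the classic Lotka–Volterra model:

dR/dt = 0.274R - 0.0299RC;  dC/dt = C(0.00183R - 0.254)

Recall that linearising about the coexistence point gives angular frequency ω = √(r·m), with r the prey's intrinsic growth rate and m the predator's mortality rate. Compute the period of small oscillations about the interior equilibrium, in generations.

Here r = 0.274 and m = 0.254, so r·m = 0.0696.
ω = √0.0696 = 0.264 per generation, hence T = 2π/ω ≈ 23.8 generations.

T ≈ 23.8 generations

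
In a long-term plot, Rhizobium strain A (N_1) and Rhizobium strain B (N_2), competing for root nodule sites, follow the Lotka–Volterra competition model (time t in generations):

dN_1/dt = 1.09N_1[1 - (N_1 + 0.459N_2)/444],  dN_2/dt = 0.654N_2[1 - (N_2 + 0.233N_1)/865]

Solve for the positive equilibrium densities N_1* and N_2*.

N_1* ≈ 52.6, N_2* ≈ 853

Setting both brackets to zero gives the nullclines N_1 + 0.459N_2 = 444 and 0.233N_1 + N_2 = 865.
Substituting N_2 = 865 - 0.233N_1 into the first: N_1(1 - 0.459·0.233) = 444 - 0.459·865.
So N_1* = 47/0.893 = 52.6, and then N_2* = 865 - 0.233·52.6 = 853.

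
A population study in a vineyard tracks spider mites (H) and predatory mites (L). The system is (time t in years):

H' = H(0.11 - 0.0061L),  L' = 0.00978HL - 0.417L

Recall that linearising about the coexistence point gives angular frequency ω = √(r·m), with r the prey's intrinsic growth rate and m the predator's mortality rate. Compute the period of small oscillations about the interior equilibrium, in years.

Here r = 0.11 and m = 0.417, so r·m = 0.0459.
ω = √0.0459 = 0.214 per year, hence T = 2π/ω ≈ 29.3 years.

T ≈ 29.3 years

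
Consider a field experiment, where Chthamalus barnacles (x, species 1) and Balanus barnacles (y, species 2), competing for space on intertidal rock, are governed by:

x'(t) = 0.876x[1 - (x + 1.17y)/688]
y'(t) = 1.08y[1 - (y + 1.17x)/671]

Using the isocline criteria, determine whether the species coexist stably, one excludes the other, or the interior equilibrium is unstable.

Compare the nullcline intercepts: K1/α12 = 688/1.17 = 588 < K2 = 671; K2/α21 = 671/1.17 = 574 < K1 = 688.
Since both are reversed, neither can invade when rare; the interior point is a saddle.

unstable coexistence (outcome depends on initial conditions)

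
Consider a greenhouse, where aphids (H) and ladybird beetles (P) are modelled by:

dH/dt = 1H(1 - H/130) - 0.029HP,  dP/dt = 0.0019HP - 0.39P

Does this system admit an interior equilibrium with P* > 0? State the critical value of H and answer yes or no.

The predator equation gives dP/dt > 0 only when H > 0.39/0.0019 = 205.
Without the predator, H → K = 130. Since 130 < 205, the predator cannot invade.

Threshold H = 205; K < 205, so no, the predator goes extinct.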